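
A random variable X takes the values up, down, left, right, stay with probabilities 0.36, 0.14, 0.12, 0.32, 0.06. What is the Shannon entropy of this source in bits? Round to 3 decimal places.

H = −Σ pᵢ log₂ pᵢ.
−0.36·log₂(0.36) = 0.5306
−0.14·log₂(0.14) = 0.3971
−0.12·log₂(0.12) = 0.3671
−0.32·log₂(0.32) = 0.5260
−0.06·log₂(0.06) = 0.2435
Sum ≈ 2.0644 → 2.064 bits.

2.064 bits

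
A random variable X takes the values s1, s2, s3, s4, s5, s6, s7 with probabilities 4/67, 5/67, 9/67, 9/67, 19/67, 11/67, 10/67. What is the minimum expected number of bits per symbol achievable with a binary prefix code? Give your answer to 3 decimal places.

2.687 bits/symbol

Repeatedly combine the two least-probable nodes; the expected code length is the sum of the merged weights.
merge 4/67 + 5/67 → 9/67
merge 9/67 + 9/67 → 18/67
merge 9/67 + 10/67 → 19/67
merge 11/67 + 18/67 → 29/67
merge 19/67 + 19/67 → 38/67
merge 29/67 + 38/67 → 1
L = 9/67 + 18/67 + 19/67 + 29/67 + 38/67 + 1 = 180/67 ≈ 2.687 bits/symbol.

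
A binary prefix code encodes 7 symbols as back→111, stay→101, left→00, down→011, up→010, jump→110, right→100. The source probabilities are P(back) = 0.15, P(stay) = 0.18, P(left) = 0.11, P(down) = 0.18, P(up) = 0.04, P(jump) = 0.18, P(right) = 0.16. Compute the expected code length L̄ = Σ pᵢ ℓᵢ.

2.89 bits/symbol

L̄ = Σ pᵢ·ℓᵢ = 0.15·3 + 0.18·3 + 0.11·2 + 0.18·3 + 0.04·3 + 0.18·3 + 0.16·3 = 2.89 bits/symbol.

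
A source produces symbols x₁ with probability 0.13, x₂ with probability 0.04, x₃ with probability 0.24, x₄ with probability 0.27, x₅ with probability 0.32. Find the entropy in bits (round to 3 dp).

H = −Σ pᵢ log₂ pᵢ.
−0.13·log₂(0.13) = 0.3826
−0.04·log₂(0.04) = 0.1858
−0.24·log₂(0.24) = 0.4941
−0.27·log₂(0.27) = 0.5100
−0.32·log₂(0.32) = 0.5260
Sum ≈ 2.0986 → 2.099 bits.

2.099 bits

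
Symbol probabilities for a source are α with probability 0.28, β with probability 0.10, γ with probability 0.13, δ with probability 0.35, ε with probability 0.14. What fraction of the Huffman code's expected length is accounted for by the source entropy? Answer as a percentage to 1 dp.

96.7%

Entropy H = −Σ p log₂ p ≈ 2.1563 bits.
Huffman merges: 1/10+13/100→23/100; 7/50+23/100→37/100; 7/25+7/20→63/100; 37/100+63/100→1. L = 223/100 ≈ 2.2300.
Efficiency = H/L = 2.1563/2.2300 = 96.7%.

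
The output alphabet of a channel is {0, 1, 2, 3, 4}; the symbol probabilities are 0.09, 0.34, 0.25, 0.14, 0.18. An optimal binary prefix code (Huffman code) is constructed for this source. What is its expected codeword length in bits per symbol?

2.23 bits/symbol

Repeatedly combine the two least-probable nodes; the expected code length is the sum of the merged weights.
merge 9/100 + 7/50 → 23/100
merge 9/50 + 23/100 → 41/100
merge 1/4 + 17/50 → 59/100
merge 41/100 + 59/100 → 1
L = 23/100 + 41/100 + 59/100 + 1 = 223/100 = 2.23 bits/symbol.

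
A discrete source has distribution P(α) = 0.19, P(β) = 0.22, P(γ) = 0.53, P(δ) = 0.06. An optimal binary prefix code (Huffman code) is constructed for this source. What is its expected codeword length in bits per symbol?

Repeatedly combine the two least-probable nodes; the expected code length is the sum of the merged weights.
merge 3/50 + 19/100 → 1/4
merge 11/50 + 1/4 → 47/100
merge 47/100 + 53/100 → 1
L = 1/4 + 47/100 + 1 = 43/25 = 1.72 bits/symbol.

1.72 bits/symbol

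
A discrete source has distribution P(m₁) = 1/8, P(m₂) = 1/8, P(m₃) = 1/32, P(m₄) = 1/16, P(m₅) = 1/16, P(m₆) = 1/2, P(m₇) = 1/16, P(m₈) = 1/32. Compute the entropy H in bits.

2.3125 bits

Each probability is a power of 1/2, so log₂(1/p) is an integer.
H = Σ p·log₂(1/p) = 1/8·3 + 1/8·3 + 1/32·5 + 1/16·4 + 1/16·4 + 1/2·1 + 1/16·4 + 1/32·5 = 2.3125 bits.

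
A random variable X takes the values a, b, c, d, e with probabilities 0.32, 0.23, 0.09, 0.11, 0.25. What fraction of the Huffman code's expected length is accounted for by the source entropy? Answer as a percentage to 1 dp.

Entropy H = −Σ p log₂ p ≈ 2.1766 bits.
Huffman merges: 9/100+11/100→1/5; 1/5+23/100→43/100; 1/4+8/25→57/100; 43/100+57/100→1. L = 11/5 ≈ 2.2000.
Efficiency = H/L = 2.1766/2.2000 = 98.9%.

98.9%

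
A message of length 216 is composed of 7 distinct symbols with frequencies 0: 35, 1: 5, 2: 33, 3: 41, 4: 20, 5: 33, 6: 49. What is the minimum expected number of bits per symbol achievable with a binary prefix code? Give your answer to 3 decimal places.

2.699 bits/symbol

Probabilities are the counts divided by 216.
Repeatedly combine the two least-probable nodes; the expected code length is the sum of the merged weights.
merge 5/216 + 5/54 → 25/216
merge 25/216 + 11/72 → 29/108
merge 11/72 + 35/216 → 17/54
merge 41/216 + 49/216 → 5/12
merge 29/108 + 17/54 → 7/12
merge 5/12 + 7/12 → 1
L = 25/216 + 29/108 + 17/54 + 5/12 + 7/12 + 1 = 583/216 ≈ 2.699 bits/symbol.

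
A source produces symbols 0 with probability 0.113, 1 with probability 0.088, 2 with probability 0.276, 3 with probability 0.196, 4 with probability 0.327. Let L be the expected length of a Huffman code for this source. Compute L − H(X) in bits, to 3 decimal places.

Entropy H = −Σ p log₂ p ≈ 2.1648 bits.
Huffman merges: 11/125+113/1000→201/1000; 49/250+201/1000→397/1000; 69/250+327/1000→603/1000; 397/1000+603/1000→1. L = 2201/1000 ≈ 2.2010.
L − H = 2.2010 − 2.1648 = 0.036 bits.

0.036 bits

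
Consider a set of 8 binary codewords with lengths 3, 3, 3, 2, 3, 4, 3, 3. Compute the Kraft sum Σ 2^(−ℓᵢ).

With common denominator 2^4 = 16: Σ 2^(−ℓᵢ) = 2/16 + 2/16 + 2/16 + 4/16 + 2/16 + 1/16 + 2/16 + 2/16 = 17/16 = 1.0625.

1.0625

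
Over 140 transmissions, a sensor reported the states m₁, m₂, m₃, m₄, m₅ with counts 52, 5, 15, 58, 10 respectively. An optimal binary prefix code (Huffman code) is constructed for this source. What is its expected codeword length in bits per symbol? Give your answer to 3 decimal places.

Probabilities are the counts divided by 140.
Repeatedly combine the two least-probable nodes; the expected code length is the sum of the merged weights.
merge 1/28 + 1/14 → 3/28
merge 3/28 + 3/28 → 3/14
merge 3/14 + 13/35 → 41/70
merge 29/70 + 41/70 → 1
L = 3/28 + 3/14 + 41/70 + 1 = 267/140 ≈ 1.907 bits/symbol.

1.907 bits/symbol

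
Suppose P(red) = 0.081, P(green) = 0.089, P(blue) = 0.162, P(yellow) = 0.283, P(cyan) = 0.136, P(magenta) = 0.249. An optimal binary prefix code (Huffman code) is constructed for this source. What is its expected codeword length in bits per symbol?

Repeatedly combine the two least-probable nodes; the expected code length is the sum of the merged weights.
merge 81/1000 + 89/1000 → 17/100
merge 17/125 + 81/500 → 149/500
merge 17/100 + 249/1000 → 419/1000
merge 283/1000 + 149/500 → 581/1000
merge 419/1000 + 581/1000 → 1
L = 17/100 + 149/500 + 419/1000 + 581/1000 + 1 = 617/250 = 2.468 bits/symbol.

2.468 bits/symbol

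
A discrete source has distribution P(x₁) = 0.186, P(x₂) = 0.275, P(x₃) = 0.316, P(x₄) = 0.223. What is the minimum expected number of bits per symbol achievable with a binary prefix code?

Repeatedly combine the two least-probable nodes; the expected code length is the sum of the merged weights.
merge 93/500 + 223/1000 → 409/1000
merge 11/40 + 79/250 → 591/1000
merge 409/1000 + 591/1000 → 1
L = 409/1000 + 591/1000 + 1 = 2 bits/symbol.

2 bits/symbol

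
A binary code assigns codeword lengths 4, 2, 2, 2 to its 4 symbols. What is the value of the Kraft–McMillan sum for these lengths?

0.8125

With common denominator 2^4 = 16: Σ 2^(−ℓᵢ) = 1/16 + 4/16 + 4/16 + 4/16 = 13/16 = 0.8125.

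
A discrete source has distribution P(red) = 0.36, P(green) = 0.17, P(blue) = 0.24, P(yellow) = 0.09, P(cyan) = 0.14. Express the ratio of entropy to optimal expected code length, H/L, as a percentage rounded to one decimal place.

Entropy H = −Σ p log₂ p ≈ 2.1691 bits.
Huffman merges: 9/100+7/50→23/100; 17/100+23/100→2/5; 6/25+9/25→3/5; 2/5+3/5→1. L = 223/100 ≈ 2.2300.
Efficiency = H/L = 2.1691/2.2300 = 97.3%.

97.3%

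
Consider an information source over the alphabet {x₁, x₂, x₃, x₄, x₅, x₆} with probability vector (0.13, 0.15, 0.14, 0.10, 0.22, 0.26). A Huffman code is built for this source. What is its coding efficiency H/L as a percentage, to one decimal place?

Entropy H = −Σ p log₂ p ≈ 2.5084 bits.
Huffman merges: 1/10+13/100→23/100; 7/50+3/20→29/100; 11/50+23/100→9/20; 13/50+29/100→11/20; 9/20+11/20→1. L = 63/25 ≈ 2.5200.
Efficiency = H/L = 2.5084/2.5200 = 99.5%.

99.5%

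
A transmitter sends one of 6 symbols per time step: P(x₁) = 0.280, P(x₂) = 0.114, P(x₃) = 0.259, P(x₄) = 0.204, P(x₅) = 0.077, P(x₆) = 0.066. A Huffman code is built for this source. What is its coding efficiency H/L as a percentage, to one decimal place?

Entropy H = −Σ p log₂ p ≈ 2.3876 bits.
Huffman merges: 33/500+77/1000→143/1000; 57/500+143/1000→257/1000; 51/250+257/1000→461/1000; 259/1000+7/25→539/1000; 461/1000+539/1000→1. L = 12/5 ≈ 2.4000.
Efficiency = H/L = 2.3876/2.4000 = 99.5%.

99.5%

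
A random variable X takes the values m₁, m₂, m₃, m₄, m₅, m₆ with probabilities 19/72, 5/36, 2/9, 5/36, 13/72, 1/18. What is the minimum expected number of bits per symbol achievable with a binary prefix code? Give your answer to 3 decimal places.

Repeatedly combine the two least-probable nodes; the expected code length is the sum of the merged weights.
merge 1/18 + 5/36 → 7/36
merge 5/36 + 13/72 → 23/72
merge 7/36 + 2/9 → 5/12
merge 19/72 + 23/72 → 7/12
merge 5/12 + 7/12 → 1
L = 7/36 + 23/72 + 5/12 + 7/12 + 1 = 181/72 ≈ 2.514 bits/symbol.

2.514 bits/symbol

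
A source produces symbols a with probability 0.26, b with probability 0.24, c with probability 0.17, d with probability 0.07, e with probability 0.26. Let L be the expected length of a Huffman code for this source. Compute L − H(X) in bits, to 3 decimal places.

0.032 bits

Entropy H = −Σ p log₂ p ≈ 2.2079 bits.
Huffman merges: 7/100+17/100→6/25; 6/25+6/25→12/25; 13/50+13/50→13/25; 12/25+13/25→1. L = 56/25 ≈ 2.2400.
L − H = 2.2400 − 2.2079 = 0.032 bits.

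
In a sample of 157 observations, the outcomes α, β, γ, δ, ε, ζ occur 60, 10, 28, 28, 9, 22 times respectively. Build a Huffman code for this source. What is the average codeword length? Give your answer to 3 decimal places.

2.357 bits/symbol

Probabilities are the counts divided by 157.
Repeatedly combine the two least-probable nodes; the expected code length is the sum of the merged weights.
merge 9/157 + 10/157 → 19/157
merge 19/157 + 22/157 → 41/157
merge 28/157 + 28/157 → 56/157
merge 41/157 + 56/157 → 97/157
merge 60/157 + 97/157 → 1
L = 19/157 + 41/157 + 56/157 + 97/157 + 1 = 370/157 ≈ 2.357 bits/symbol.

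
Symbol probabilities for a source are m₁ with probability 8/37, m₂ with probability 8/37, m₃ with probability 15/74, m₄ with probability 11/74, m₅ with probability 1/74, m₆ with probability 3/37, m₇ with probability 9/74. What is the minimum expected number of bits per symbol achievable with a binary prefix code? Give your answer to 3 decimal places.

Repeatedly combine the two least-probable nodes; the expected code length is the sum of the merged weights.
merge 1/74 + 3/37 → 7/74
merge 7/74 + 9/74 → 8/37
merge 11/74 + 15/74 → 13/37
merge 8/37 + 8/37 → 16/37
merge 8/37 + 13/37 → 21/37
merge 16/37 + 21/37 → 1
L = 7/74 + 8/37 + 13/37 + 16/37 + 21/37 + 1 = 197/74 ≈ 2.662 bits/symbol.

2.662 bits/symbol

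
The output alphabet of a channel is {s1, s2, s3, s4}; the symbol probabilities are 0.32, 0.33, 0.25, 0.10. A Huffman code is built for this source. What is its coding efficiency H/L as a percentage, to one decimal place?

94.3%

Entropy H = −Σ p log₂ p ≈ 1.8860 bits.
Huffman merges: 1/10+1/4→7/20; 8/25+33/100→13/20; 7/20+13/20→1. L = 2 ≈ 2.0000.
Efficiency = H/L = 1.8860/2.0000 = 94.3%.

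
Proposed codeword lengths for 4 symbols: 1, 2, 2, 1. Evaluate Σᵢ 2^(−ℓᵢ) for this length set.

1.5

With common denominator 2^2 = 4: Σ 2^(−ℓᵢ) = 2/4 + 1/4 + 1/4 + 2/4 = 6/4 = 1.5.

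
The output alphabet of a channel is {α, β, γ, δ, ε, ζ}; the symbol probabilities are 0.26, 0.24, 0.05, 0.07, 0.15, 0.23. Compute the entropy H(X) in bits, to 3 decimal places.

H = −Σ pᵢ log₂ pᵢ.
−0.26·log₂(0.26) = 0.5053
−0.24·log₂(0.24) = 0.4941
−0.05·log₂(0.05) = 0.2161
−0.07·log₂(0.07) = 0.2686
−0.15·log₂(0.15) = 0.4105
−0.23·log₂(0.23) = 0.4877
Sum ≈ 2.3823 → 2.382 bits.

2.382 bits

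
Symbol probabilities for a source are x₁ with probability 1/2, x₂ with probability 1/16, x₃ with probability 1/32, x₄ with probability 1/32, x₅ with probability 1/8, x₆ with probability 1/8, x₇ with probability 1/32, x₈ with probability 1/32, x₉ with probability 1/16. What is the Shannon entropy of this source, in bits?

Each probability is a power of 1/2, so log₂(1/p) is an integer.
H = Σ p·log₂(1/p) = 1/2·1 + 1/16·4 + 1/32·5 + 1/32·5 + 1/8·3 + 1/8·3 + 1/32·5 + 1/32·5 + 1/16·4 = 2.375 bits.

2.375 bits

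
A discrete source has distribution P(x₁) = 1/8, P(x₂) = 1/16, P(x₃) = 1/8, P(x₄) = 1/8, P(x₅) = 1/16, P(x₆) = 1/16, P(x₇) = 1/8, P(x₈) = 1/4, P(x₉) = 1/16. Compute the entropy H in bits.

Each probability is a power of 1/2, so log₂(1/p) is an integer.
H = Σ p·log₂(1/p) = 1/8·3 + 1/16·4 + 1/8·3 + 1/8·3 + 1/16·4 + 1/16·4 + 1/8·3 + 1/4·2 + 1/16·4 = 3 bits.

3 bits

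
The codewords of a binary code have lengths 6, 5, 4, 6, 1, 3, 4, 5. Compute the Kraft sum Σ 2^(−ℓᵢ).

With common denominator 2^6 = 64: Σ 2^(−ℓᵢ) = 1/64 + 2/64 + 4/64 + 1/64 + 32/64 + 8/64 + 4/64 + 2/64 = 54/64 = 0.84375.

0.84375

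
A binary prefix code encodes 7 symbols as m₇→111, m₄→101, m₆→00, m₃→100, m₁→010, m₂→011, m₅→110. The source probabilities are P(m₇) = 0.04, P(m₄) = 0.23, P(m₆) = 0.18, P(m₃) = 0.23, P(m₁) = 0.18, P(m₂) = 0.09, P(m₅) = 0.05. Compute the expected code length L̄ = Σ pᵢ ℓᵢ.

L̄ = Σ pᵢ·ℓᵢ = 0.04·3 + 0.23·3 + 0.18·2 + 0.23·3 + 0.18·3 + 0.09·3 + 0.05·3 = 2.82 bits/symbol.

2.82 bits/symbol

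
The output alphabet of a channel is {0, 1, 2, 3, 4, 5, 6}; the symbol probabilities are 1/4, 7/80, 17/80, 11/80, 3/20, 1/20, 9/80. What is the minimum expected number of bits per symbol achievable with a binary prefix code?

2.675 bits/symbol

Repeatedly combine the two least-probable nodes; the expected code length is the sum of the merged weights.
merge 1/20 + 7/80 → 11/80
merge 9/80 + 11/80 → 1/4
merge 11/80 + 3/20 → 23/80
merge 17/80 + 1/4 → 37/80
merge 1/4 + 23/80 → 43/80
merge 37/80 + 43/80 → 1
L = 11/80 + 1/4 + 23/80 + 37/80 + 43/80 + 1 = 107/40 = 2.675 bits/symbol.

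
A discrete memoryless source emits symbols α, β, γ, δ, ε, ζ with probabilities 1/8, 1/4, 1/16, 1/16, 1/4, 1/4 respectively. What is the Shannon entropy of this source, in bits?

2.375 bits

Each probability is a power of 1/2, so log₂(1/p) is an integer.
H = Σ p·log₂(1/p) = 1/8·3 + 1/4·2 + 1/16·4 + 1/16·4 + 1/4·2 + 1/4·2 = 2.375 bits.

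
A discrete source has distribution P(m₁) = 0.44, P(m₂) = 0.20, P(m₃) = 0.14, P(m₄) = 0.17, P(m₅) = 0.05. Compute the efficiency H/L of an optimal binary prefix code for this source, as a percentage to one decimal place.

96.4%

Entropy H = −Σ p log₂ p ≈ 2.0333 bits.
Huffman merges: 1/20+7/50→19/100; 17/100+19/100→9/25; 1/5+9/25→14/25; 11/25+14/25→1. L = 211/100 ≈ 2.1100.
Efficiency = H/L = 2.0333/2.1100 = 96.4%.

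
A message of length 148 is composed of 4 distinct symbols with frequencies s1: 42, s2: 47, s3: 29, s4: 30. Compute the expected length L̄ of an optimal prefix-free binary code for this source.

Probabilities are the counts divided by 148.
Repeatedly combine the two least-probable nodes; the expected code length is the sum of the merged weights.
merge 29/148 + 15/74 → 59/148
merge 21/74 + 47/148 → 89/148
merge 59/148 + 89/148 → 1
L = 59/148 + 89/148 + 1 = 2 bits/symbol.

2 bits/symbol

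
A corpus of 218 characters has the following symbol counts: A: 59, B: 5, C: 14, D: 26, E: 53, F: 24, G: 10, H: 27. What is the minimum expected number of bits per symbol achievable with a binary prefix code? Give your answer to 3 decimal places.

Probabilities are the counts divided by 218.
Repeatedly combine the two least-probable nodes; the expected code length is the sum of the merged weights.
merge 5/218 + 5/109 → 15/218
merge 7/109 + 15/218 → 29/218
merge 12/109 + 13/109 → 25/109
merge 27/218 + 29/218 → 28/109
merge 25/109 + 53/218 → 103/218
merge 28/109 + 59/218 → 115/218
merge 103/218 + 115/218 → 1
L = 15/218 + 29/218 + 25/109 + 28/109 + 103/218 + 115/218 + 1 = 293/109 ≈ 2.688 bits/symbol.

2.688 bits/symbol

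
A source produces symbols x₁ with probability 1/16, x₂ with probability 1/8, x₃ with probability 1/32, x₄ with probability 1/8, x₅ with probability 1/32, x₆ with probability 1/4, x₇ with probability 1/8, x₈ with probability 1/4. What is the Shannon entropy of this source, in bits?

Each probability is a power of 1/2, so log₂(1/p) is an integer.
H = Σ p·log₂(1/p) = 1/16·4 + 1/8·3 + 1/32·5 + 1/8·3 + 1/32·5 + 1/4·2 + 1/8·3 + 1/4·2 = 2.6875 bits.

2.6875 bits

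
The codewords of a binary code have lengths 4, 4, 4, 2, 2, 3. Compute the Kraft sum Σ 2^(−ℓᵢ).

With common denominator 2^4 = 16: Σ 2^(−ℓᵢ) = 1/16 + 1/16 + 1/16 + 4/16 + 4/16 + 2/16 = 13/16 = 0.8125.

0.8125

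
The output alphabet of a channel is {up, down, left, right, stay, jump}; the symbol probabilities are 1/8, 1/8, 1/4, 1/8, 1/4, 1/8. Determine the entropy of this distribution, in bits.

Each probability is a power of 1/2, so log₂(1/p) is an integer.
H = Σ p·log₂(1/p) = 1/8·3 + 1/8·3 + 1/4·2 + 1/8·3 + 1/4·2 + 1/8·3 = 2.5 bits.

2.5 bits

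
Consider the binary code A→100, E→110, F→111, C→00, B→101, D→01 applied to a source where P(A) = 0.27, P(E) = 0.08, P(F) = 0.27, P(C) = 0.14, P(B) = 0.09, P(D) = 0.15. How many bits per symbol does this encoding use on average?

L̄ = Σ pᵢ·ℓᵢ = 0.27·3 + 0.08·3 + 0.27·3 + 0.14·2 + 0.09·3 + 0.15·2 = 2.71 bits/symbol.

2.71 bits/symbol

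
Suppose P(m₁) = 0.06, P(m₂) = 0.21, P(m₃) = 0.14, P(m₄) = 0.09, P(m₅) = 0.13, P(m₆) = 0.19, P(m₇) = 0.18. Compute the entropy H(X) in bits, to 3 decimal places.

H = −Σ pᵢ log₂ pᵢ.
−0.06·log₂(0.06) = 0.2435
−0.21·log₂(0.21) = 0.4728
−0.14·log₂(0.14) = 0.3971
−0.09·log₂(0.09) = 0.3127
−0.13·log₂(0.13) = 0.3826
−0.19·log₂(0.19) = 0.4552
−0.18·log₂(0.18) = 0.4453
Sum ≈ 2.7093 → 2.709 bits.

2.709 bits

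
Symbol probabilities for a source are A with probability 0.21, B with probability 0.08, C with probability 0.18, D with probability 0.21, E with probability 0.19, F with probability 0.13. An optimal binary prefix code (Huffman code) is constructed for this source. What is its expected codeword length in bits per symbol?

2.58 bits/symbol

Repeatedly combine the two least-probable nodes; the expected code length is the sum of the merged weights.
merge 2/25 + 13/100 → 21/100
merge 9/50 + 19/100 → 37/100
merge 21/100 + 21/100 → 21/50
merge 21/100 + 37/100 → 29/50
merge 21/50 + 29/50 → 1
L = 21/100 + 37/100 + 21/50 + 29/50 + 1 = 129/50 = 2.58 bits/symbol.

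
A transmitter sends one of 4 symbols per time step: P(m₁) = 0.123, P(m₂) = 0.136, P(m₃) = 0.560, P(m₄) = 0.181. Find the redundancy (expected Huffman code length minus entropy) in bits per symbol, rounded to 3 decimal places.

0.021 bits

Entropy H = −Σ p log₂ p ≈ 1.6781 bits.
Huffman merges: 123/1000+17/125→259/1000; 181/1000+259/1000→11/25; 11/25+14/25→1. L = 1699/1000 ≈ 1.6990.
L − H = 1.6990 − 1.6781 = 0.021 bits.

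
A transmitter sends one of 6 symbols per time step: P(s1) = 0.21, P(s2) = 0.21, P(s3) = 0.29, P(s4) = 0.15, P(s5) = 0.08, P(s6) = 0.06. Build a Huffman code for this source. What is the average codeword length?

Repeatedly combine the two least-probable nodes; the expected code length is the sum of the merged weights.
merge 3/50 + 2/25 → 7/50
merge 7/50 + 3/20 → 29/100
merge 21/100 + 21/100 → 21/50
merge 29/100 + 29/100 → 29/50
merge 21/50 + 29/50 → 1
L = 7/50 + 29/100 + 21/50 + 29/50 + 1 = 243/100 = 2.43 bits/symbol.

2.43 bits/symbol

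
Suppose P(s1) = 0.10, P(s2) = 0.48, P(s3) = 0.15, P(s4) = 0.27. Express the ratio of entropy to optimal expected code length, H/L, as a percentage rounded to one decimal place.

99.5%

Entropy H = −Σ p log₂ p ≈ 1.7610 bits.
Huffman merges: 1/10+3/20→1/4; 1/4+27/100→13/25; 12/25+13/25→1. L = 177/100 ≈ 1.7700.
Efficiency = H/L = 1.7610/1.7700 = 99.5%.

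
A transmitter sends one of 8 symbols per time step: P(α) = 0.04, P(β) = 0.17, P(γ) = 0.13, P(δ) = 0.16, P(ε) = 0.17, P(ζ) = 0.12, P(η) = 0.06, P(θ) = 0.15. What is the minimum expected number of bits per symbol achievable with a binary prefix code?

2.93 bits/symbol

Repeatedly combine the two least-probable nodes; the expected code length is the sum of the merged weights.
merge 1/25 + 3/50 → 1/10
merge 1/10 + 3/25 → 11/50
merge 13/100 + 3/20 → 7/25
merge 4/25 + 17/100 → 33/100
merge 17/100 + 11/50 → 39/100
merge 7/25 + 33/100 → 61/100
merge 39/100 + 61/100 → 1
L = 1/10 + 11/50 + 7/25 + 33/100 + 39/100 + 61/100 + 1 = 293/100 = 2.93 bits/symbol.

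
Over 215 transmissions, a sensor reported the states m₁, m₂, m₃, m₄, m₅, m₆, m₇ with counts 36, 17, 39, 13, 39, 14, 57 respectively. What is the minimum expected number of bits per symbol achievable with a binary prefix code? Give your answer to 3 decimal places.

Probabilities are the counts divided by 215.
Repeatedly combine the two least-probable nodes; the expected code length is the sum of the merged weights.
merge 13/215 + 14/215 → 27/215
merge 17/215 + 27/215 → 44/215
merge 36/215 + 39/215 → 15/43
merge 39/215 + 44/215 → 83/215
merge 57/215 + 15/43 → 132/215
merge 83/215 + 132/215 → 1
L = 27/215 + 44/215 + 15/43 + 83/215 + 132/215 + 1 = 576/215 ≈ 2.679 bits/symbol.

2.679 bits/symbol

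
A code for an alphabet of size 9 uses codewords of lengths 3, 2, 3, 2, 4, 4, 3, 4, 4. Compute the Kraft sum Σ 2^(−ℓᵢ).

With common denominator 2^4 = 16: Σ 2^(−ℓᵢ) = 2/16 + 4/16 + 2/16 + 4/16 + 1/16 + 1/16 + 2/16 + 1/16 + 1/16 = 18/16 = 1.125.

1.125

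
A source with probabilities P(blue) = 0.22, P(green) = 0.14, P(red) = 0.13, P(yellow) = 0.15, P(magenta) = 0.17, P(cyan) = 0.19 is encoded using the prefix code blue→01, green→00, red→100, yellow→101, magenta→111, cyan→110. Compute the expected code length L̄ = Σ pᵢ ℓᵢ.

L̄ = Σ pᵢ·ℓᵢ = 0.22·2 + 0.14·2 + 0.13·3 + 0.15·3 + 0.17·3 + 0.19·3 = 2.64 bits/symbol.

2.64 bits/symbol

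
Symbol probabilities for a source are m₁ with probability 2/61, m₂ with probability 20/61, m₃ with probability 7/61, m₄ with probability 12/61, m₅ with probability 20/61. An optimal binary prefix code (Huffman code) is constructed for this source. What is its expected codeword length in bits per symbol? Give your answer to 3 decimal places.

2.148 bits/symbol

Repeatedly combine the two least-probable nodes; the expected code length is the sum of the merged weights.
merge 2/61 + 7/61 → 9/61
merge 9/61 + 12/61 → 21/61
merge 20/61 + 20/61 → 40/61
merge 21/61 + 40/61 → 1
L = 9/61 + 21/61 + 40/61 + 1 = 131/61 ≈ 2.148 bits/symbol.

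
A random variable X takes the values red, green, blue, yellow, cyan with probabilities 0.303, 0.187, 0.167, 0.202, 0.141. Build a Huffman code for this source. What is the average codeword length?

2.308 bits/symbol

Repeatedly combine the two least-probable nodes; the expected code length is the sum of the merged weights.
merge 141/1000 + 167/1000 → 77/250
merge 187/1000 + 101/500 → 389/1000
merge 303/1000 + 77/250 → 611/1000
merge 389/1000 + 611/1000 → 1
L = 77/250 + 389/1000 + 611/1000 + 1 = 577/250 = 2.308 bits/symbol.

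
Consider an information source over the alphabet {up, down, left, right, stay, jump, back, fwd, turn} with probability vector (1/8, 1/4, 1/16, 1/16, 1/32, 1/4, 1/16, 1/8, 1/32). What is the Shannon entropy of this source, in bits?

2.8125 bits

Each probability is a power of 1/2, so log₂(1/p) is an integer.
H = Σ p·log₂(1/p) = 1/8·3 + 1/4·2 + 1/16·4 + 1/16·4 + 1/32·5 + 1/4·2 + 1/16·4 + 1/8·3 + 1/32·5 = 2.8125 bits.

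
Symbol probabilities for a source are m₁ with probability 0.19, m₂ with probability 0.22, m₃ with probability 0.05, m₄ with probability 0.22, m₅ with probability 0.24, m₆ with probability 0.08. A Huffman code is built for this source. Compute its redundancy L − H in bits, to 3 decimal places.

Entropy H = −Σ p log₂ p ≈ 2.4181 bits.
Huffman merges: 1/20+2/25→13/100; 13/100+19/100→8/25; 11/50+11/50→11/25; 6/25+8/25→14/25; 11/25+14/25→1. L = 49/20 ≈ 2.4500.
L − H = 2.4500 − 2.4181 = 0.032 bits.

0.032 bits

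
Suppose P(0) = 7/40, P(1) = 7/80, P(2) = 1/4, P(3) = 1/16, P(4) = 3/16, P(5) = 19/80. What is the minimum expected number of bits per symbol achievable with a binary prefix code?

2.475 bits/symbol

Repeatedly combine the two least-probable nodes; the expected code length is the sum of the merged weights.
merge 1/16 + 7/80 → 3/20
merge 3/20 + 7/40 → 13/40
merge 3/16 + 19/80 → 17/40
merge 1/4 + 13/40 → 23/40
merge 17/40 + 23/40 → 1
L = 3/20 + 13/40 + 17/40 + 23/40 + 1 = 99/40 = 2.475 bits/symbol.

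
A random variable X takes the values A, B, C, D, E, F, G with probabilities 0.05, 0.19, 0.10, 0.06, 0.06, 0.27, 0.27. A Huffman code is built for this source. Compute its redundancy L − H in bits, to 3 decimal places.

0.029 bits

Entropy H = −Σ p log₂ p ≈ 2.5106 bits.
Huffman merges: 1/20+3/50→11/100; 3/50+1/10→4/25; 11/100+4/25→27/100; 19/100+27/100→23/50; 27/100+27/100→27/50; 23/50+27/50→1. L = 127/50 ≈ 2.5400.
L − H = 2.5400 − 2.5106 = 0.029 bits.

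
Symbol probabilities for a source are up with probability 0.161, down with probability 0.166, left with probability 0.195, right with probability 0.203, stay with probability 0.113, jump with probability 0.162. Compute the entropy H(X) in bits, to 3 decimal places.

H = −Σ pᵢ log₂ pᵢ.
−0.161·log₂(0.161) = 0.4242
−0.166·log₂(0.166) = 0.4301
−0.195·log₂(0.195) = 0.4599
−0.203·log₂(0.203) = 0.4670
−0.113·log₂(0.113) = 0.3555
−0.162·log₂(0.162) = 0.4254
Sum ≈ 2.5620 → 2.562 bits.

2.562 bits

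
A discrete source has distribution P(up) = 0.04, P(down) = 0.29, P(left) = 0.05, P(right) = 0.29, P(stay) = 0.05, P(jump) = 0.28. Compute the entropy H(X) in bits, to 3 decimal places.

2.168 bits

H = −Σ pᵢ log₂ pᵢ.
−0.04·log₂(0.04) = 0.1858
−0.29·log₂(0.29) = 0.5179
−0.05·log₂(0.05) = 0.2161
−0.29·log₂(0.29) = 0.5179
−0.05·log₂(0.05) = 0.2161
−0.28·log₂(0.28) = 0.5142
Sum ≈ 2.1680 → 2.168 bits.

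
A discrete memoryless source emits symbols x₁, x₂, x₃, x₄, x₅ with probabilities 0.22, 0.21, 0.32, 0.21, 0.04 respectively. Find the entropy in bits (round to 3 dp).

H = −Σ pᵢ log₂ pᵢ.
−0.22·log₂(0.22) = 0.4806
−0.21·log₂(0.21) = 0.4728
−0.32·log₂(0.32) = 0.5260
−0.21·log₂(0.21) = 0.4728
−0.04·log₂(0.04) = 0.1858
Sum ≈ 2.1380 → 2.138 bits.

2.138 bits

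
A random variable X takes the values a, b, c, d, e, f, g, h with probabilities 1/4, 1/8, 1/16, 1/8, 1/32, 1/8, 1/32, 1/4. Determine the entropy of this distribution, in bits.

2.6875 bits

Each probability is a power of 1/2, so log₂(1/p) is an integer.
H = Σ p·log₂(1/p) = 1/4·2 + 1/8·3 + 1/16·4 + 1/8·3 + 1/32·5 + 1/8·3 + 1/32·5 + 1/4·2 = 2.6875 bits.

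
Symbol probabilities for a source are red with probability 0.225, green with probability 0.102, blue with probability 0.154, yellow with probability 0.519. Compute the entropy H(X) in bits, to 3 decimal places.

H = −Σ pᵢ log₂ pᵢ.
−0.225·log₂(0.225) = 0.4842
−0.102·log₂(0.102) = 0.3359
−0.154·log₂(0.154) = 0.4156
−0.519·log₂(0.519) = 0.4911
Sum ≈ 1.7268 → 1.727 bits.

1.727 bits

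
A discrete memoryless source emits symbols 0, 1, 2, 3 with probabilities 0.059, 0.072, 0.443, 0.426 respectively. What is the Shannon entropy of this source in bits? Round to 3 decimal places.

H = −Σ pᵢ log₂ pᵢ.
−0.059·log₂(0.059) = 0.2409
−0.072·log₂(0.072) = 0.2733
−0.443·log₂(0.443) = 0.5204
−0.426·log₂(0.426) = 0.5244
Sum ≈ 1.5590 → 1.559 bits.

1.559 bits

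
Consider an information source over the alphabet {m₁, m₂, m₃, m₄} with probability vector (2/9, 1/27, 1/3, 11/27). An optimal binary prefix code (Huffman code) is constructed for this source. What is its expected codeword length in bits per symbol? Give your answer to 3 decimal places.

Repeatedly combine the two least-probable nodes; the expected code length is the sum of the merged weights.
merge 1/27 + 2/9 → 7/27
merge 7/27 + 1/3 → 16/27
merge 11/27 + 16/27 → 1
L = 7/27 + 16/27 + 1 = 50/27 ≈ 1.852 bits/symbol.

1.852 bits/symbol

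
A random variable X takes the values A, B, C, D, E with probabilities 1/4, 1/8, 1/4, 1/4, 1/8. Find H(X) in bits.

2.25 bits

Each probability is a power of 1/2, so log₂(1/p) is an integer.
H = Σ p·log₂(1/p) = 1/4·2 + 1/8·3 + 1/4·2 + 1/4·2 + 1/8·3 = 2.25 bits.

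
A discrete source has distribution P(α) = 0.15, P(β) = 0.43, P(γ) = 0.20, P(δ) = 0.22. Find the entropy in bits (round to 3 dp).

H = −Σ pᵢ log₂ pᵢ.
−0.15·log₂(0.15) = 0.4105
−0.43·log₂(0.43) = 0.5236
−0.20·log₂(0.20) = 0.4644
−0.22·log₂(0.22) = 0.4806
Sum ≈ 1.8791 → 1.879 bits.

1.879 bits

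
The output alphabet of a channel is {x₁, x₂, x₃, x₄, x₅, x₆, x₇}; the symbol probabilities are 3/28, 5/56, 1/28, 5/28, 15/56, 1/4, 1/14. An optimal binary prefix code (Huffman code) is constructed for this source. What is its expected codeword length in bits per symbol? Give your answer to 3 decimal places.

Repeatedly combine the two least-probable nodes; the expected code length is the sum of the merged weights.
merge 1/28 + 1/14 → 3/28
merge 5/56 + 3/28 → 11/56
merge 3/28 + 5/28 → 2/7
merge 11/56 + 1/4 → 25/56
merge 15/56 + 2/7 → 31/56
merge 25/56 + 31/56 → 1
L = 3/28 + 11/56 + 2/7 + 25/56 + 31/56 + 1 = 145/56 ≈ 2.589 bits/symbol.

2.589 bits/symbol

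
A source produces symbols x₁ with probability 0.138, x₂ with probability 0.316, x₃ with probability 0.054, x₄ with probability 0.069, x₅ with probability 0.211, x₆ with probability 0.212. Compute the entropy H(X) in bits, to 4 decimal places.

H = −Σ pᵢ log₂ pᵢ.
−0.138·log₂(0.138) = 0.3943
−0.316·log₂(0.316) = 0.5252
−0.054·log₂(0.054) = 0.2274
−0.069·log₂(0.069) = 0.2662
−0.211·log₂(0.211) = 0.4736
−0.212·log₂(0.212) = 0.4744
Sum ≈ 2.3611 → 2.3611 bits.

2.3611 bits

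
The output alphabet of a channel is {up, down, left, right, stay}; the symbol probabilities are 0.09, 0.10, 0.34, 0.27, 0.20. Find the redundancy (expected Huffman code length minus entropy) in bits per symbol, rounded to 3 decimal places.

0.042 bits

Entropy H = −Σ p log₂ p ≈ 2.1484 bits.
Huffman merges: 9/100+1/10→19/100; 19/100+1/5→39/100; 27/100+17/50→61/100; 39/100+61/100→1. L = 219/100 ≈ 2.1900.
L − H = 2.1900 − 2.1484 = 0.042 bits.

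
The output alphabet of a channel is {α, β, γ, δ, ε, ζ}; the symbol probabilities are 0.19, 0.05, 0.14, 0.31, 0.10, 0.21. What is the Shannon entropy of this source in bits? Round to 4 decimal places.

H = −Σ pᵢ log₂ pᵢ.
−0.19·log₂(0.19) = 0.4552
−0.05·log₂(0.05) = 0.2161
−0.14·log₂(0.14) = 0.3971
−0.31·log₂(0.31) = 0.5238
−0.10·log₂(0.10) = 0.3322
−0.21·log₂(0.21) = 0.4728
Sum ≈ 2.3972 → 2.3972 bits.

2.3972 bits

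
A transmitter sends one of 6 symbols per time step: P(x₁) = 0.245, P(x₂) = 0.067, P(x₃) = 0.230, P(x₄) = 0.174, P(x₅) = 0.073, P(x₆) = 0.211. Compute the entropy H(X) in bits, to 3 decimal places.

H = −Σ pᵢ log₂ pᵢ.
−0.245·log₂(0.245) = 0.4971
−0.067·log₂(0.067) = 0.2613
−0.230·log₂(0.230) = 0.4877
−0.174·log₂(0.174) = 0.4390
−0.073·log₂(0.073) = 0.2756
−0.211·log₂(0.211) = 0.4736
Sum ≈ 2.4343 → 2.434 bits.

2.434 bits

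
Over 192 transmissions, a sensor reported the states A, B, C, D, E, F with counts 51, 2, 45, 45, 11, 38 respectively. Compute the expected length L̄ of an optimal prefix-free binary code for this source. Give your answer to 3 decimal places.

2.333 bits/symbol

Probabilities are the counts divided by 192.
Repeatedly combine the two least-probable nodes; the expected code length is the sum of the merged weights.
merge 1/96 + 11/192 → 13/192
merge 13/192 + 19/96 → 17/64
merge 15/64 + 15/64 → 15/32
merge 17/64 + 17/64 → 17/32
merge 15/32 + 17/32 → 1
L = 13/192 + 17/64 + 15/32 + 17/32 + 1 = 7/3 ≈ 2.333 bits/symbol.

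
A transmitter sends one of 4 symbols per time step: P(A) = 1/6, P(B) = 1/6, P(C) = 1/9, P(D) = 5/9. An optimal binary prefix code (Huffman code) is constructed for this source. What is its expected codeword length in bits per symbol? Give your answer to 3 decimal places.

1.722 bits/symbol

Repeatedly combine the two least-probable nodes; the expected code length is the sum of the merged weights.
merge 1/9 + 1/6 → 5/18
merge 1/6 + 5/18 → 4/9
merge 4/9 + 5/9 → 1
L = 5/18 + 4/9 + 1 = 31/18 ≈ 1.722 bits/symbol.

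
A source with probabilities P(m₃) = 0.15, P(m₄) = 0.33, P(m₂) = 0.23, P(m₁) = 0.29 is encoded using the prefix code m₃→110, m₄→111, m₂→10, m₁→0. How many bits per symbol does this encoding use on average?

2.19 bits/symbol

L̄ = Σ pᵢ·ℓᵢ = 0.15·3 + 0.33·3 + 0.23·2 + 0.29·1 = 2.19 bits/symbol.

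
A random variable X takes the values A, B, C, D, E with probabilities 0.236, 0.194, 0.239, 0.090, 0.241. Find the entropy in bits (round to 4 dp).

H = −Σ pᵢ log₂ pᵢ.
−0.236·log₂(0.236) = 0.4916
−0.194·log₂(0.194) = 0.4590
−0.239·log₂(0.239) = 0.4935
−0.090·log₂(0.090) = 0.3127
−0.241·log₂(0.241) = 0.4947
Sum ≈ 2.2515 → 2.2515 bits.

2.2515 bits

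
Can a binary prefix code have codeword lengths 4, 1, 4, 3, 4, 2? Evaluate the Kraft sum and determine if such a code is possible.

With common denominator 2^4 = 16: Σ 2^(−ℓᵢ) = 1/16 + 8/16 + 1/16 + 2/16 + 1/16 + 4/16 = 17/16 = 1.0625.
Kraft's inequality requires Σ ≤ 1; here Σ = 1.0625 > 1, so no such prefix code exists.

1.0625; no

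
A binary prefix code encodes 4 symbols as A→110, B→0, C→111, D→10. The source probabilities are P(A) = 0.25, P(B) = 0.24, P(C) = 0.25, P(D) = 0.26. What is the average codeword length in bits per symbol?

L̄ = Σ pᵢ·ℓᵢ = 0.25·3 + 0.24·1 + 0.25·3 + 0.26·2 = 2.26 bits/symbol.

2.26 bits/symbol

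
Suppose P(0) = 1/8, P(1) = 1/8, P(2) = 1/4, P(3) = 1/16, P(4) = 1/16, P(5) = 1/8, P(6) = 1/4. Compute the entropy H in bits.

Each probability is a power of 1/2, so log₂(1/p) is an integer.
H = Σ p·log₂(1/p) = 1/8·3 + 1/8·3 + 1/4·2 + 1/16·4 + 1/16·4 + 1/8·3 + 1/4·2 = 2.625 bits.

2.625 bits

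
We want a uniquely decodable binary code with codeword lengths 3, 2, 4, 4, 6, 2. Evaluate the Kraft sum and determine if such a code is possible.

With common denominator 2^6 = 64: Σ 2^(−ℓᵢ) = 8/64 + 16/64 + 4/64 + 4/64 + 1/64 + 16/64 = 49/64 = 0.765625.
Kraft's inequality requires Σ ≤ 1; here Σ = 0.765625 ≤ 1, so such a prefix code exists.

0.765625; yes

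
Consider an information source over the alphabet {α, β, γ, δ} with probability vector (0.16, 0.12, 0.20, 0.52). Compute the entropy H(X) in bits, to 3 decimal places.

H = −Σ pᵢ log₂ pᵢ.
−0.16·log₂(0.16) = 0.4230
−0.12·log₂(0.12) = 0.3671
−0.20·log₂(0.20) = 0.4644
−0.52·log₂(0.52) = 0.4906
Sum ≈ 1.7450 → 1.745 bits.

1.745 bits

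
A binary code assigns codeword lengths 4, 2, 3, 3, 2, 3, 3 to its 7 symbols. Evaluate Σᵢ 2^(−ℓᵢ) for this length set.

1.0625

With common denominator 2^4 = 16: Σ 2^(−ℓᵢ) = 1/16 + 4/16 + 2/16 + 2/16 + 4/16 + 2/16 + 2/16 = 17/16 = 1.0625.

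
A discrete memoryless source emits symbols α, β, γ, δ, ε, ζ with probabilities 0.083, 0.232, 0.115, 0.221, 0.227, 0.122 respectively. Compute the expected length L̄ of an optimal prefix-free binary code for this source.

Repeatedly combine the two least-probable nodes; the expected code length is the sum of the merged weights.
merge 83/1000 + 23/200 → 99/500
merge 61/500 + 99/500 → 8/25
merge 221/1000 + 227/1000 → 56/125
merge 29/125 + 8/25 → 69/125
merge 56/125 + 69/125 → 1
L = 99/500 + 8/25 + 56/125 + 69/125 + 1 = 1259/500 = 2.518 bits/symbol.

2.518 bits/symbol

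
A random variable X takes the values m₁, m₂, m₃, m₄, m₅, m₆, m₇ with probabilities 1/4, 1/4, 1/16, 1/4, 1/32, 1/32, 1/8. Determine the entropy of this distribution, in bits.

Each probability is a power of 1/2, so log₂(1/p) is an integer.
H = Σ p·log₂(1/p) = 1/4·2 + 1/4·2 + 1/16·4 + 1/4·2 + 1/32·5 + 1/32·5 + 1/8·3 = 2.4375 bits.

2.4375 bits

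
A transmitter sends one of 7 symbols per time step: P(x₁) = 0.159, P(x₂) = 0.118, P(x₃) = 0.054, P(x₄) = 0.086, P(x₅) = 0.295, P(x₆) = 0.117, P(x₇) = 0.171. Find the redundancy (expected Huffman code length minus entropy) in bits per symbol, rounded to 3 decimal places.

Entropy H = −Σ p log₂ p ≈ 2.6348 bits.
Huffman merges: 27/500+43/500→7/50; 117/1000+59/500→47/200; 7/50+159/1000→299/1000; 171/1000+47/200→203/500; 59/200+299/1000→297/500; 203/500+297/500→1. L = 1337/500 ≈ 2.6740.
L − H = 2.6740 − 2.6348 = 0.039 bits.

0.039 bits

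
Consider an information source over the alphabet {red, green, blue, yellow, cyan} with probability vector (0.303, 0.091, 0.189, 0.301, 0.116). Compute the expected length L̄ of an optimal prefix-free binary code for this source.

Repeatedly combine the two least-probable nodes; the expected code length is the sum of the merged weights.
merge 91/1000 + 29/250 → 207/1000
merge 189/1000 + 207/1000 → 99/250
merge 301/1000 + 303/1000 → 151/250
merge 99/250 + 151/250 → 1
L = 207/1000 + 99/250 + 151/250 + 1 = 2207/1000 = 2.207 bits/symbol.

2.207 bits/symbol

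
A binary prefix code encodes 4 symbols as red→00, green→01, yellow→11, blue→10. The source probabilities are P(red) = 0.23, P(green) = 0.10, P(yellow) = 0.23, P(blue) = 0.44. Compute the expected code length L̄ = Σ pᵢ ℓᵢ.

L̄ = Σ pᵢ·ℓᵢ = 0.23·2 + 0.10·2 + 0.23·2 + 0.44·2 = 2 bits/symbol.

2 bits/symbol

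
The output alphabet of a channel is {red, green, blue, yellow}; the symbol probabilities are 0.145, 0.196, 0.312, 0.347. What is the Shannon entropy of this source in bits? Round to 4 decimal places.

1.9189 bits

H = −Σ pᵢ log₂ pᵢ.
−0.145·log₂(0.145) = 0.4040
−0.196·log₂(0.196) = 0.4608
−0.312·log₂(0.312) = 0.5243
−0.347·log₂(0.347) = 0.5299
Sum ≈ 1.9189 → 1.9189 bits.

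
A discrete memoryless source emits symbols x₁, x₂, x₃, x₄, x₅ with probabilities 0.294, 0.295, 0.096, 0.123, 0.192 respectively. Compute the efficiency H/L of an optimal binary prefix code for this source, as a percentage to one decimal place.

98.8%

Entropy H = −Σ p log₂ p ≈ 2.1923 bits.
Huffman merges: 12/125+123/1000→219/1000; 24/125+219/1000→411/1000; 147/500+59/200→589/1000; 411/1000+589/1000→1. L = 2219/1000 ≈ 2.2190.
Efficiency = H/L = 2.1923/2.2190 = 98.8%.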